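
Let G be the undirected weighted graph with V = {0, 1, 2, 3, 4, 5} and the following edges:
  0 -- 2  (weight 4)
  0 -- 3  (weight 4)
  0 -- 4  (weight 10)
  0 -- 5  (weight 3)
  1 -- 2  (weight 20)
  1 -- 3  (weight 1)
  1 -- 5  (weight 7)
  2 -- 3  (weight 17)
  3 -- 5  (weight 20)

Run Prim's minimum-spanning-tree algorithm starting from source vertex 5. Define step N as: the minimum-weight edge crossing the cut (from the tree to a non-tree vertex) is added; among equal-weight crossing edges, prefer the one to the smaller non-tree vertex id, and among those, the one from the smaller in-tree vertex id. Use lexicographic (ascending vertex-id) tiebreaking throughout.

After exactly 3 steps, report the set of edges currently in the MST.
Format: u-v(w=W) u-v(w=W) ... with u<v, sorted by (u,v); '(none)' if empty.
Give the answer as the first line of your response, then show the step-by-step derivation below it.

0-2(w=4) 0-3(w=4) 0-5(w=3)

step 1: add edge 0-5 (w=3); MST = {0-5(w=3)}
step 2: add edge 0-2 (w=4); MST = {0-2(w=4) 0-5(w=3)}
step 3: add edge 0-3 (w=4); MST = {0-2(w=4) 0-3(w=4) 0-5(w=3)}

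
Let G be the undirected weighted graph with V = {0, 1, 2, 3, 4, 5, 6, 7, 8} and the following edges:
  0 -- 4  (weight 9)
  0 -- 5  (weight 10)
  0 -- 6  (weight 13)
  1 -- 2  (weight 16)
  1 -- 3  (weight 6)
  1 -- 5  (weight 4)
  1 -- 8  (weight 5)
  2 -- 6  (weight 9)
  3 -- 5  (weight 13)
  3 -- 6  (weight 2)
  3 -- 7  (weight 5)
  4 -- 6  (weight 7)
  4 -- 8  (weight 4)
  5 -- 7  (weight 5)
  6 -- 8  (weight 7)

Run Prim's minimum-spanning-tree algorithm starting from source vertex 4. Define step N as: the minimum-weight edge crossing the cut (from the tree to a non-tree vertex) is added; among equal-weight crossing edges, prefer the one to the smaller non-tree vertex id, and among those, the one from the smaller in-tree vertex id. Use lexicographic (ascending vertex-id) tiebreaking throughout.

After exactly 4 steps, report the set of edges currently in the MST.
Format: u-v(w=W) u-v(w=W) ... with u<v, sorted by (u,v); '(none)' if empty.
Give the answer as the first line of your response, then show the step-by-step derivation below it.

1-5(w=4) 1-8(w=5) 4-8(w=4) 5-7(w=5)

step 1: add edge 4-8 (w=4); MST = {4-8(w=4)}
step 2: add edge 1-8 (w=5); MST = {1-8(w=5) 4-8(w=4)}
step 3: add edge 1-5 (w=4); MST = {1-5(w=4) 1-8(w=5) 4-8(w=4)}
step 4: add edge 5-7 (w=5); MST = {1-5(w=4) 1-8(w=5) 4-8(w=4) 5-7(w=5)}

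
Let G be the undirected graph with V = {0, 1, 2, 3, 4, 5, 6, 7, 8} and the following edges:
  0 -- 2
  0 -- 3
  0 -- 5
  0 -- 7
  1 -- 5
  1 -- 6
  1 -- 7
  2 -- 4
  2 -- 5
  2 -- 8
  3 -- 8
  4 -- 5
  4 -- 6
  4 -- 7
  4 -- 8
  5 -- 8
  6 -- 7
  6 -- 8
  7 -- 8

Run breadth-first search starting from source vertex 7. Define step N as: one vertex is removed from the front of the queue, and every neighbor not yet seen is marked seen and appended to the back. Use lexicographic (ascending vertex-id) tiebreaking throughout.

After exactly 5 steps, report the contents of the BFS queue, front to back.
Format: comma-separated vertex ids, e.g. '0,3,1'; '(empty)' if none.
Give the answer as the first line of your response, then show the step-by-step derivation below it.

8,2,3,5

step 1: dequeue 7; queue=[0,1,4,6,8]; order=7
step 2: dequeue 0; queue=[1,4,6,8,2,3,5]; order=7,0
step 3: dequeue 1; queue=[4,6,8,2,3,5]; order=7,0,1
step 4: dequeue 4; queue=[6,8,2,3,5]; order=7,0,1,4
step 5: dequeue 6; queue=[8,2,3,5]; order=7,0,1,4,6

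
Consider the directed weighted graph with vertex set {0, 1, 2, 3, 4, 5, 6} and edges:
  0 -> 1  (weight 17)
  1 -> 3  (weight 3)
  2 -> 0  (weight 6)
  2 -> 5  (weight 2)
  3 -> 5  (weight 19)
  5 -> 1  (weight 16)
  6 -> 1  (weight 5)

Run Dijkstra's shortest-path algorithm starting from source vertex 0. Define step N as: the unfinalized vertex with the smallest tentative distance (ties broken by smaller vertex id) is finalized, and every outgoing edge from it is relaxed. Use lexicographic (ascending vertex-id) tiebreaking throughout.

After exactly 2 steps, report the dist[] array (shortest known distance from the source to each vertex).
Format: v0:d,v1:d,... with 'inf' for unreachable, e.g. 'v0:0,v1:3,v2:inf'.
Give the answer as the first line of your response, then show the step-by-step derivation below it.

v0:0,v1:17,v2:inf,v3:20,v4:inf,v5:inf,v6:inf

step 1: dist = v0:0,v1:17,v2:inf,v3:inf,v4:inf,v5:inf,v6:inf
step 2: dist = v0:0,v1:17,v2:inf,v3:20,v4:inf,v5:inf,v6:inf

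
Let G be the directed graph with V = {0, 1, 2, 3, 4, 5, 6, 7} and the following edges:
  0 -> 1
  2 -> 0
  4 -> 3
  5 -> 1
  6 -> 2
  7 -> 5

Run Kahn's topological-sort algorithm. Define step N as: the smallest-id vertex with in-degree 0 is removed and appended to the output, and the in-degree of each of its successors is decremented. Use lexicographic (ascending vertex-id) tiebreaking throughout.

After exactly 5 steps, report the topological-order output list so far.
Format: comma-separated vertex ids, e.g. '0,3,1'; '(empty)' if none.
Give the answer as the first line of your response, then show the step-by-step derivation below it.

4,3,6,2,0

step 1: output 4; order=[4]; indeg=(1,2,1,0,0,1,0,0)
step 2: output 3; order=[4,3]; indeg=(1,2,1,0,0,1,0,0)
step 3: output 6; order=[4,3,6]; indeg=(1,2,0,0,0,1,0,0)
step 4: output 2; order=[4,3,6,2]; indeg=(0,2,0,0,0,1,0,0)
step 5: output 0; order=[4,3,6,2,0]; indeg=(0,1,0,0,0,1,0,0)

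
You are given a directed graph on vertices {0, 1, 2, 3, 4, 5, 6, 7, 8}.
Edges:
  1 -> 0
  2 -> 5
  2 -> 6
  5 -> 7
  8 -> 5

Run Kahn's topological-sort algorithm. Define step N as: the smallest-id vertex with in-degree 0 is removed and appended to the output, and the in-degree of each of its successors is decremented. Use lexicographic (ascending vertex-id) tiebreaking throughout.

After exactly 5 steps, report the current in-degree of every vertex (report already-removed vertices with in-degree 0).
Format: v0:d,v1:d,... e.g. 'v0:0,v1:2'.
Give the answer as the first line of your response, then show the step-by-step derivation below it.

v0:0,v1:0,v2:0,v3:0,v4:0,v5:1,v6:0,v7:1,v8:0

step 1: output 1; order=[1]; indeg=(0,0,0,0,0,2,1,1,0)
step 2: output 0; order=[1,0]; indeg=(0,0,0,0,0,2,1,1,0)
step 3: output 2; order=[1,0,2]; indeg=(0,0,0,0,0,1,0,1,0)
step 4: output 3; order=[1,0,2,3]; indeg=(0,0,0,0,0,1,0,1,0)
step 5: output 4; order=[1,0,2,3,4]; indeg=(0,0,0,0,0,1,0,1,0)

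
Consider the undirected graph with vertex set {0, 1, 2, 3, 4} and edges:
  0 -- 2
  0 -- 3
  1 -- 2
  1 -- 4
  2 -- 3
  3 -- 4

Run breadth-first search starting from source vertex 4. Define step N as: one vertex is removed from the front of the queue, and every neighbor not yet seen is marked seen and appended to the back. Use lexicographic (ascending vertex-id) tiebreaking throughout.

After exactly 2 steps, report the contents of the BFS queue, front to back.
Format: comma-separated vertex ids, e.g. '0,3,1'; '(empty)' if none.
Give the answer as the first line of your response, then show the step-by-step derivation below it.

3,2

step 1: dequeue 4; queue=[1,3]; order=4
step 2: dequeue 1; queue=[3,2]; order=4,1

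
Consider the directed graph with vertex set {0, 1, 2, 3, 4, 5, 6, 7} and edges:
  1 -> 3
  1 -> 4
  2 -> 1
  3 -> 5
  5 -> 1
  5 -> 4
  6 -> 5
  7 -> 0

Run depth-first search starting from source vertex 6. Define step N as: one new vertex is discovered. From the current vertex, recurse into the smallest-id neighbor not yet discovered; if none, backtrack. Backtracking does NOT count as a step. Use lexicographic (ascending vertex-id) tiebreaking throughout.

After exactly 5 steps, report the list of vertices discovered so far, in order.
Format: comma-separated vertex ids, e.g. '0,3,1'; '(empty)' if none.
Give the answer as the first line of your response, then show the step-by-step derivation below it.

6,5,1,3,4

step 1: discover 6; path=6; order=6
step 2: discover 5; path=6>5; order=6,5
step 3: discover 1; path=6>5>1; order=6,5,1
step 4: discover 3; path=6>5>1>3; order=6,5,1,3
step 5: discover 4; path=6>5>1>4; order=6,5,1,3,4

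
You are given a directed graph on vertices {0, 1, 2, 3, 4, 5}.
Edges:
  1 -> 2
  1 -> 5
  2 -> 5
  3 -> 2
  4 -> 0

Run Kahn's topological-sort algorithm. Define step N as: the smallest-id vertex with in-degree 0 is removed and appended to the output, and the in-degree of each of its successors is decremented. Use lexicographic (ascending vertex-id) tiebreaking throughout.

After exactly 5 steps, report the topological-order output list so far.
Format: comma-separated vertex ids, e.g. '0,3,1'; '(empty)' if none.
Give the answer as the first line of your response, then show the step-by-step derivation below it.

1,3,2,4,0

step 1: output 1; order=[1]; indeg=(1,0,1,0,0,1)
step 2: output 3; order=[1,3]; indeg=(1,0,0,0,0,1)
step 3: output 2; order=[1,3,2]; indeg=(1,0,0,0,0,0)
step 4: output 4; order=[1,3,2,4]; indeg=(0,0,0,0,0,0)
step 5: output 0; order=[1,3,2,4,0]; indeg=(0,0,0,0,0,0)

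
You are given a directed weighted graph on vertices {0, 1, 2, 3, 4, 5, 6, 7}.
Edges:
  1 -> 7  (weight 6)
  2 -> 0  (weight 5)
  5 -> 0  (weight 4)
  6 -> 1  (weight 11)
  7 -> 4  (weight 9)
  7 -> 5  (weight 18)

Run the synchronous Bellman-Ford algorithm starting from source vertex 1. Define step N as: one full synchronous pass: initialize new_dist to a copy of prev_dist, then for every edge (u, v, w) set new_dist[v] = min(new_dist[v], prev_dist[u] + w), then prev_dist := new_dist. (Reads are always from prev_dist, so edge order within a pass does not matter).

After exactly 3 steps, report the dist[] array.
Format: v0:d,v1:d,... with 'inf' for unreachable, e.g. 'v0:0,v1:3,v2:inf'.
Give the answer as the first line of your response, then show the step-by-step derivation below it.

v0:28,v1:0,v2:inf,v3:inf,v4:15,v5:24,v6:inf,v7:6

step 1: dist = v0:inf,v1:0,v2:inf,v3:inf,v4:inf,v5:inf,v6:inf,v7:6
step 2: dist = v0:inf,v1:0,v2:inf,v3:inf,v4:15,v5:24,v6:inf,v7:6
step 3: dist = v0:28,v1:0,v2:inf,v3:inf,v4:15,v5:24,v6:inf,v7:6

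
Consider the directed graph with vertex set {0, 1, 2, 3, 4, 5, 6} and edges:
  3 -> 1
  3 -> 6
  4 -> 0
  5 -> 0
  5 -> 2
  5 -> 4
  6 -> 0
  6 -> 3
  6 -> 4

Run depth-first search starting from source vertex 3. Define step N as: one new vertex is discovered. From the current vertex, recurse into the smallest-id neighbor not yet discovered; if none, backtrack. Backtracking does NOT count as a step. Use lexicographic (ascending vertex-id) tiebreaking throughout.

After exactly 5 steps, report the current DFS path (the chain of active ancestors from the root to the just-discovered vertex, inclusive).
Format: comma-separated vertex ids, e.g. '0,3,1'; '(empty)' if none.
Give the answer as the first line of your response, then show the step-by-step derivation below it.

3,6,4

step 1: discover 3; path=3; order=3
step 2: discover 1; path=3>1; order=3,1
step 3: discover 6; path=3>6; order=3,1,6
step 4: discover 0; path=3>6>0; order=3,1,6,0
step 5: discover 4; path=3>6>4; order=3,1,6,0,4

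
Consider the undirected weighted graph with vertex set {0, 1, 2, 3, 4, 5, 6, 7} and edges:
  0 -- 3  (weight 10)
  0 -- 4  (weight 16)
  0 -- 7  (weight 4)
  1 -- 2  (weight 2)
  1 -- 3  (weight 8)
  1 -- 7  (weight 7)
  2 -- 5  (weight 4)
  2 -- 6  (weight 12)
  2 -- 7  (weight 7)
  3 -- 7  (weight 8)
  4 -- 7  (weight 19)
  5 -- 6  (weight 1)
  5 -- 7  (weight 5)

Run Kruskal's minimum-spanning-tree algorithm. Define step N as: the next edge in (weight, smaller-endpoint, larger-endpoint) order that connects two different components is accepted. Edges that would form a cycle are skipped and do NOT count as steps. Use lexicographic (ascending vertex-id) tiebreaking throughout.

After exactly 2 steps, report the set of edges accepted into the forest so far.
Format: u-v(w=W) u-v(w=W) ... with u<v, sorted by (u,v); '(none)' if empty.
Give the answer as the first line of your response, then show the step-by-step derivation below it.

1-2(w=2) 5-6(w=1)

step 1: add edge 5-6 (w=1); MST = {5-6(w=1)}
step 2: add edge 1-2 (w=2); MST = {1-2(w=2) 5-6(w=1)}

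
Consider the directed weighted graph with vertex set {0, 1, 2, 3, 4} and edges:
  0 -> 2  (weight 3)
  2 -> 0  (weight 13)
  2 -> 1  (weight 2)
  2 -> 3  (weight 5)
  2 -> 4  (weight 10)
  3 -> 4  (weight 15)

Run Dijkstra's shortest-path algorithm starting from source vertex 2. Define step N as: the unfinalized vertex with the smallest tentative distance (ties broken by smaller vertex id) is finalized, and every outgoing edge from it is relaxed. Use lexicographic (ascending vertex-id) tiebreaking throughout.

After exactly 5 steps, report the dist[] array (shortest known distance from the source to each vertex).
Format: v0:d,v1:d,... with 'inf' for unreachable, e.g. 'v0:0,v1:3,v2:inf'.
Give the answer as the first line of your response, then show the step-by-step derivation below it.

v0:13,v1:2,v2:0,v3:5,v4:10

step 1: dist = v0:13,v1:2,v2:0,v3:5,v4:10
step 2: dist = v0:13,v1:2,v2:0,v3:5,v4:10
step 3: dist = v0:13,v1:2,v2:0,v3:5,v4:10
step 4: dist = v0:13,v1:2,v2:0,v3:5,v4:10
step 5: dist = v0:13,v1:2,v2:0,v3:5,v4:10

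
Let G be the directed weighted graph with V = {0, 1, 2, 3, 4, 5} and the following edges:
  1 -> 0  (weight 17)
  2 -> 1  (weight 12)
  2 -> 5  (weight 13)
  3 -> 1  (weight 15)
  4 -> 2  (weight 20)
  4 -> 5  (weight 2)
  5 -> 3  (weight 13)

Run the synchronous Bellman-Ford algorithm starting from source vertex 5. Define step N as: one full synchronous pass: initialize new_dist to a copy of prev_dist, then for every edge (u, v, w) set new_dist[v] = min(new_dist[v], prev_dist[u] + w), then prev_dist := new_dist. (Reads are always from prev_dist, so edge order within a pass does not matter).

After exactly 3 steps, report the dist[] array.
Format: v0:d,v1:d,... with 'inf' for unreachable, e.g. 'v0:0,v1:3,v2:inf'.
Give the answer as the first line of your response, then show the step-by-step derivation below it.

v0:45,v1:28,v2:inf,v3:13,v4:inf,v5:0

step 1: dist = v0:inf,v1:inf,v2:inf,v3:13,v4:inf,v5:0
step 2: dist = v0:inf,v1:28,v2:inf,v3:13,v4:inf,v5:0
step 3: dist = v0:45,v1:28,v2:inf,v3:13,v4:inf,v5:0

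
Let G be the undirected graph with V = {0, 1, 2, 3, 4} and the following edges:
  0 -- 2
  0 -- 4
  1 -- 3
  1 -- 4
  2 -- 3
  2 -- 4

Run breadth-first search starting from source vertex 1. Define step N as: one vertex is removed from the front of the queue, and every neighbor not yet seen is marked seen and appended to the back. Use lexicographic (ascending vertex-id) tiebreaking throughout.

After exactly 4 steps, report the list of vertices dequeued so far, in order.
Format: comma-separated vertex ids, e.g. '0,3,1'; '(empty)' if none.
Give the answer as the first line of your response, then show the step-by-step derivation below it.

1,3,4,2

step 1: dequeue 1; queue=[3,4]; order=1
step 2: dequeue 3; queue=[4,2]; order=1,3
step 3: dequeue 4; queue=[2,0]; order=1,3,4
step 4: dequeue 2; queue=[0]; order=1,3,4,2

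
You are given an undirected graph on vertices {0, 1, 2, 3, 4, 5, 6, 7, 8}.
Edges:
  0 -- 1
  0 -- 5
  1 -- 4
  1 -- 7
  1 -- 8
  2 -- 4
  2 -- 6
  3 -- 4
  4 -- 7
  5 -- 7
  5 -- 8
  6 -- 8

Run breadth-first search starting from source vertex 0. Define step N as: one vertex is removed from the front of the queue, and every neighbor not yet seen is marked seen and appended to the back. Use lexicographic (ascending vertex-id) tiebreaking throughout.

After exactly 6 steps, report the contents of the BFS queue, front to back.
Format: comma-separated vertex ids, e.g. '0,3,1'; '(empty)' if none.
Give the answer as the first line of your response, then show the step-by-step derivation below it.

2,3,6

step 1: dequeue 0; queue=[1,5]; order=0
step 2: dequeue 1; queue=[5,4,7,8]; order=0,1
step 3: dequeue 5; queue=[4,7,8]; order=0,1,5
step 4: dequeue 4; queue=[7,8,2,3]; order=0,1,5,4
step 5: dequeue 7; queue=[8,2,3]; order=0,1,5,4,7
step 6: dequeue 8; queue=[2,3,6]; order=0,1,5,4,7,8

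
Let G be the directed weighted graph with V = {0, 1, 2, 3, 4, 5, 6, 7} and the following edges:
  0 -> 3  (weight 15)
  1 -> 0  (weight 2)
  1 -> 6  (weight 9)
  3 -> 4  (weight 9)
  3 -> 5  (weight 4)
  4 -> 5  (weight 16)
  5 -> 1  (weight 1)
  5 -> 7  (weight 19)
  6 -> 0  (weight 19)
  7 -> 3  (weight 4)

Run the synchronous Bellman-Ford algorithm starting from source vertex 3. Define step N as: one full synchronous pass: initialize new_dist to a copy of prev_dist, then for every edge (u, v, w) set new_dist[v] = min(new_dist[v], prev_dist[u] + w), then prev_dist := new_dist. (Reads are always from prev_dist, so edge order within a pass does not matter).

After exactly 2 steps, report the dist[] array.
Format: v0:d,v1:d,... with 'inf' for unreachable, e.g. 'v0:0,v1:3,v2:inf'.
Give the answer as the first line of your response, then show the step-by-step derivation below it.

v0:inf,v1:5,v2:inf,v3:0,v4:9,v5:4,v6:inf,v7:23

step 1: dist = v0:inf,v1:inf,v2:inf,v3:0,v4:9,v5:4,v6:inf,v7:inf
step 2: dist = v0:inf,v1:5,v2:inf,v3:0,v4:9,v5:4,v6:inf,v7:23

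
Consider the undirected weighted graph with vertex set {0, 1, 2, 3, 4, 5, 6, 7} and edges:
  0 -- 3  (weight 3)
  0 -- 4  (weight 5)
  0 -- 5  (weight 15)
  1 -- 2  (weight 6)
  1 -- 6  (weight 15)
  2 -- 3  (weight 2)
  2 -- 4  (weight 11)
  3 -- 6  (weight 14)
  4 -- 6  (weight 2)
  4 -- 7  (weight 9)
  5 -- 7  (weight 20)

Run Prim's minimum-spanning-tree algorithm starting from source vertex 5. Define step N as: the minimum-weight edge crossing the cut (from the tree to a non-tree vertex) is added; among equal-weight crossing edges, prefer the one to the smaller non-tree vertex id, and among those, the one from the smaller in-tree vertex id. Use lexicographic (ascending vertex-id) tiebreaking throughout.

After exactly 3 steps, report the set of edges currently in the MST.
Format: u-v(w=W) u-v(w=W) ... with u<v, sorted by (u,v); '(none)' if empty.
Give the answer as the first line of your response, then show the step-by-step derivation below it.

0-3(w=3) 0-5(w=15) 2-3(w=2)

step 1: add edge 0-5 (w=15); MST = {0-5(w=15)}
step 2: add edge 0-3 (w=3); MST = {0-3(w=3) 0-5(w=15)}
step 3: add edge 2-3 (w=2); MST = {0-3(w=3) 0-5(w=15) 2-3(w=2)}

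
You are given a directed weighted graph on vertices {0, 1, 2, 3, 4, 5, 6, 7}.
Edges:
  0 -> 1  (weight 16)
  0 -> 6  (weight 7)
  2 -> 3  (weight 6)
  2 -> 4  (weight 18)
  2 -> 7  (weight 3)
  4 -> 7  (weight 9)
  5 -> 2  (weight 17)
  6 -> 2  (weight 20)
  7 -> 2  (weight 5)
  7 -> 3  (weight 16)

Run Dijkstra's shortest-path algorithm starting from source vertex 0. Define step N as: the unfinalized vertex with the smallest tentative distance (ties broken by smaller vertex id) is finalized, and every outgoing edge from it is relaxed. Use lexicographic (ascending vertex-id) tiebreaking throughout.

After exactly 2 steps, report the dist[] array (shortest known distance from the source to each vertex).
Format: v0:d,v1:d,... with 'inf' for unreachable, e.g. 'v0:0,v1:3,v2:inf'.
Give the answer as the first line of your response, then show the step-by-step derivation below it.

v0:0,v1:16,v2:27,v3:inf,v4:inf,v5:inf,v6:7,v7:inf

step 1: dist = v0:0,v1:16,v2:inf,v3:inf,v4:inf,v5:inf,v6:7,v7:inf
step 2: dist = v0:0,v1:16,v2:27,v3:inf,v4:inf,v5:inf,v6:7,v7:inf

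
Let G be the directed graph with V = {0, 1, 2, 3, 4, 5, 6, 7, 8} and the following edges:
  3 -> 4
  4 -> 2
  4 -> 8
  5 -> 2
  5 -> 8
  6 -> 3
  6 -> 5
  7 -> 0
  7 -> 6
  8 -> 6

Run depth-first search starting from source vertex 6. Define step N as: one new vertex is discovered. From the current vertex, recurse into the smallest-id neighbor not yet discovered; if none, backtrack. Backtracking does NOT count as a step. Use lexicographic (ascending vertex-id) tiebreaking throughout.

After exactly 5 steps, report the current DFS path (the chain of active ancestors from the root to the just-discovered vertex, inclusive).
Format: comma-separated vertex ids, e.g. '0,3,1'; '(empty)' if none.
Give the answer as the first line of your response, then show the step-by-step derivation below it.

6,3,4,8

step 1: discover 6; path=6; order=6
step 2: discover 3; path=6>3; order=6,3
step 3: discover 4; path=6>3>4; order=6,3,4
step 4: discover 2; path=6>3>4>2; order=6,3,4,2
step 5: discover 8; path=6>3>4>8; order=6,3,4,2,8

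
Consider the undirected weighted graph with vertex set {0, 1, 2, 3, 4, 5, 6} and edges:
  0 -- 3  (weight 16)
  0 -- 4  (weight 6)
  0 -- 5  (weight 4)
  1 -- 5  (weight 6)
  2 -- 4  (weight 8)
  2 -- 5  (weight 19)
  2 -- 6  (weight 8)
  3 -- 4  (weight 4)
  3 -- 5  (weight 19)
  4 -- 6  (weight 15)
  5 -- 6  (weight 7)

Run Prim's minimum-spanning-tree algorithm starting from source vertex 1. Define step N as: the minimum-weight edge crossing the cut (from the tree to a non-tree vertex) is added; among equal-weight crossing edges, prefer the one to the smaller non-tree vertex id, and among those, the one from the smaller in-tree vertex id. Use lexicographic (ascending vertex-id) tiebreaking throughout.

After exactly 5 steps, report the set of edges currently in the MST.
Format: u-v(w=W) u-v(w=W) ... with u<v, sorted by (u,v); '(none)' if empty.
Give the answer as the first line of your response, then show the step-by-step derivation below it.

0-4(w=6) 0-5(w=4) 1-5(w=6) 3-4(w=4) 5-6(w=7)

step 1: add edge 1-5 (w=6); MST = {1-5(w=6)}
step 2: add edge 0-5 (w=4); MST = {0-5(w=4) 1-5(w=6)}
step 3: add edge 0-4 (w=6); MST = {0-4(w=6) 0-5(w=4) 1-5(w=6)}
step 4: add edge 3-4 (w=4); MST = {0-4(w=6) 0-5(w=4) 1-5(w=6) 3-4(w=4)}
step 5: add edge 5-6 (w=7); MST = {0-4(w=6) 0-5(w=4) 1-5(w=6) 3-4(w=4) 5-6(w=7)}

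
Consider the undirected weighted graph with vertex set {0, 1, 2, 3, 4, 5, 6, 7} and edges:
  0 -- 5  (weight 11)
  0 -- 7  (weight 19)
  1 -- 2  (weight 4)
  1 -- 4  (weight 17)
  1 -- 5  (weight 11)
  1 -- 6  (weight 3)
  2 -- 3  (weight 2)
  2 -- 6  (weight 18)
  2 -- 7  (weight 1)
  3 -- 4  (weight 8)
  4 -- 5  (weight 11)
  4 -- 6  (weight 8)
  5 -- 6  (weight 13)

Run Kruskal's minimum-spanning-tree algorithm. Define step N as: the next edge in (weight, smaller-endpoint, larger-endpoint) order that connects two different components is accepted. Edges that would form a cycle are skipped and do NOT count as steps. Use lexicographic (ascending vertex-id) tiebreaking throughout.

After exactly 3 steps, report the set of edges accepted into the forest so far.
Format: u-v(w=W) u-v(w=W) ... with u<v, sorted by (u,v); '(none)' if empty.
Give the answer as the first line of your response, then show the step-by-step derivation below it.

1-6(w=3) 2-3(w=2) 2-7(w=1)

step 1: add edge 2-7 (w=1); MST = {2-7(w=1)}
step 2: add edge 2-3 (w=2); MST = {2-3(w=2) 2-7(w=1)}
step 3: add edge 1-6 (w=3); MST = {1-6(w=3) 2-3(w=2) 2-7(w=1)}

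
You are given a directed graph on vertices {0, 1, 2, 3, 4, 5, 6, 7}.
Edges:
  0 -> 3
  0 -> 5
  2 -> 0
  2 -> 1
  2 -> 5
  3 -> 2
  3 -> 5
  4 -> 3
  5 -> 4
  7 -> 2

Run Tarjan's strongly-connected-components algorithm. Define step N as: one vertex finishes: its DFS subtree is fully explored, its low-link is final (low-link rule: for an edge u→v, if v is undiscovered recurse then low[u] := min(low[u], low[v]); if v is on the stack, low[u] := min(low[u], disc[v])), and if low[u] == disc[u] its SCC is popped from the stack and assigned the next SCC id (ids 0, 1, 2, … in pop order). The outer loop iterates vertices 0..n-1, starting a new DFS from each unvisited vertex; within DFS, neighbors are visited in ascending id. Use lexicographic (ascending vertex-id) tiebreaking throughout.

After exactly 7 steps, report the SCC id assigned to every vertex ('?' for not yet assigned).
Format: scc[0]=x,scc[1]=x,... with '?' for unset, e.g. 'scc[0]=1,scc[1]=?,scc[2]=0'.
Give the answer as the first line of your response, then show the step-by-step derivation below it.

scc[0]=1,scc[1]=0,scc[2]=1,scc[3]=1,scc[4]=1,scc[5]=1,scc[6]=2,scc[7]=?

step 1: low=(low[0]=0,low[1]=3,low[2]=0,low[3]=1,low[4]=?,low[5]=?,low[6]=?,low[7]=?); scc=(scc[0]=?,scc[1]=0,scc[2]=?,scc[3]=?,scc[4]=?,scc[5]=?,scc[6]=?,scc[7]=?)
step 2: low=(low[0]=0,low[1]=3,low[2]=0,low[3]=1,low[4]=1,low[5]=4,low[6]=?,low[7]=?); scc=(scc[0]=?,scc[1]=0,scc[2]=?,scc[3]=?,scc[4]=?,scc[5]=?,scc[6]=?,scc[7]=?)
step 3: low=(low[0]=0,low[1]=3,low[2]=0,low[3]=1,low[4]=1,low[5]=1,low[6]=?,low[7]=?); scc=(scc[0]=?,scc[1]=0,scc[2]=?,scc[3]=?,scc[4]=?,scc[5]=?,scc[6]=?,scc[7]=?)
step 4: low=(low[0]=0,low[1]=3,low[2]=0,low[3]=1,low[4]=1,low[5]=1,low[6]=?,low[7]=?); scc=(scc[0]=?,scc[1]=0,scc[2]=?,scc[3]=?,scc[4]=?,scc[5]=?,scc[6]=?,scc[7]=?)
step 5: low=(low[0]=0,low[1]=3,low[2]=0,low[3]=0,low[4]=1,low[5]=1,low[6]=?,low[7]=?); scc=(scc[0]=?,scc[1]=0,scc[2]=?,scc[3]=?,scc[4]=?,scc[5]=?,scc[6]=?,scc[7]=?)
step 6: low=(low[0]=0,low[1]=3,low[2]=0,low[3]=0,low[4]=1,low[5]=1,low[6]=?,low[7]=?); scc=(scc[0]=1,scc[1]=0,scc[2]=1,scc[3]=1,scc[4]=1,scc[5]=1,scc[6]=?,scc[7]=?)
step 7: low=(low[0]=0,low[1]=3,low[2]=0,low[3]=0,low[4]=1,low[5]=1,low[6]=6,low[7]=?); scc=(scc[0]=1,scc[1]=0,scc[2]=1,scc[3]=1,scc[4]=1,scc[5]=1,scc[6]=2,scc[7]=?)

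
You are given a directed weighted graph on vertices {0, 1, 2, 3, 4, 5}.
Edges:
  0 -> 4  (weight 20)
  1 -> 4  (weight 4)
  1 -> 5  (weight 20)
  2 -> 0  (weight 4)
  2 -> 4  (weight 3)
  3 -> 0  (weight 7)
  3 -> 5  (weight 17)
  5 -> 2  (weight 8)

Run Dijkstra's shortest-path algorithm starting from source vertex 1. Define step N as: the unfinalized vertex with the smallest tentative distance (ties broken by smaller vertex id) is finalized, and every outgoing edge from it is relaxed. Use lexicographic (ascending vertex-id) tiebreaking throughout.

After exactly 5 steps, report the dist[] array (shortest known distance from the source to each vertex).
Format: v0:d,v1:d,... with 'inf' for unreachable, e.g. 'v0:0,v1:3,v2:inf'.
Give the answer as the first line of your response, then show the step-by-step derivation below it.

v0:32,v1:0,v2:28,v3:inf,v4:4,v5:20

step 1: dist = v0:inf,v1:0,v2:inf,v3:inf,v4:4,v5:20
step 2: dist = v0:inf,v1:0,v2:inf,v3:inf,v4:4,v5:20
step 3: dist = v0:inf,v1:0,v2:28,v3:inf,v4:4,v5:20
step 4: dist = v0:32,v1:0,v2:28,v3:inf,v4:4,v5:20
step 5: dist = v0:32,v1:0,v2:28,v3:inf,v4:4,v5:20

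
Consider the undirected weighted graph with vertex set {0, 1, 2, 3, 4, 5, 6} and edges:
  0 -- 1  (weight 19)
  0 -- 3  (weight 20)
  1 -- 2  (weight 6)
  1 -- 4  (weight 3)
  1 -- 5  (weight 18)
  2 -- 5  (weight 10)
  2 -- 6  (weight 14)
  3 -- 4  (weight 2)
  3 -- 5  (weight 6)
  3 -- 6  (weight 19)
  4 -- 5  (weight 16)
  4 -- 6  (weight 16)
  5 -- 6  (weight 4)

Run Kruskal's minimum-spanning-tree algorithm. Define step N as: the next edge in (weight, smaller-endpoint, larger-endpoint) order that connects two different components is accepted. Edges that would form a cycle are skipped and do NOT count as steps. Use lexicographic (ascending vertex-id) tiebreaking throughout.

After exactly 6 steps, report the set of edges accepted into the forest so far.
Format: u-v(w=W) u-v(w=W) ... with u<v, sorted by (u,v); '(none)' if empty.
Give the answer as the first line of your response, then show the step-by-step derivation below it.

0-1(w=19) 1-2(w=6) 1-4(w=3) 3-4(w=2) 3-5(w=6) 5-6(w=4)

step 1: add edge 3-4 (w=2); MST = {3-4(w=2)}
step 2: add edge 1-4 (w=3); MST = {1-4(w=3) 3-4(w=2)}
step 3: add edge 5-6 (w=4); MST = {1-4(w=3) 3-4(w=2) 5-6(w=4)}
step 4: add edge 1-2 (w=6); MST = {1-2(w=6) 1-4(w=3) 3-4(w=2) 5-6(w=4)}
step 5: add edge 3-5 (w=6); MST = {1-2(w=6) 1-4(w=3) 3-4(w=2) 3-5(w=6) 5-6(w=4)}
step 6: add edge 0-1 (w=19); MST = {0-1(w=19) 1-2(w=6) 1-4(w=3) 3-4(w=2) 3-5(w=6) 5-6(w=4)}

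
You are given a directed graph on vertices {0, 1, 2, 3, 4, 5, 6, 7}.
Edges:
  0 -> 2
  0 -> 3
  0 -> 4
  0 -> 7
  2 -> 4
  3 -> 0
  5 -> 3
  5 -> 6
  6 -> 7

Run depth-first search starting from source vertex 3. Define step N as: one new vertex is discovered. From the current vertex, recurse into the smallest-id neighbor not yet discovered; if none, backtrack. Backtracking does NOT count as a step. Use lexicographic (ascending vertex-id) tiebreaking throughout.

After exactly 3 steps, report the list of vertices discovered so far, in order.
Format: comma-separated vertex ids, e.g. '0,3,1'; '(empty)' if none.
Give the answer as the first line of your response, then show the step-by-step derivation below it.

3,0,2

step 1: discover 3; path=3; order=3
step 2: discover 0; path=3>0; order=3,0
step 3: discover 2; path=3>0>2; order=3,0,2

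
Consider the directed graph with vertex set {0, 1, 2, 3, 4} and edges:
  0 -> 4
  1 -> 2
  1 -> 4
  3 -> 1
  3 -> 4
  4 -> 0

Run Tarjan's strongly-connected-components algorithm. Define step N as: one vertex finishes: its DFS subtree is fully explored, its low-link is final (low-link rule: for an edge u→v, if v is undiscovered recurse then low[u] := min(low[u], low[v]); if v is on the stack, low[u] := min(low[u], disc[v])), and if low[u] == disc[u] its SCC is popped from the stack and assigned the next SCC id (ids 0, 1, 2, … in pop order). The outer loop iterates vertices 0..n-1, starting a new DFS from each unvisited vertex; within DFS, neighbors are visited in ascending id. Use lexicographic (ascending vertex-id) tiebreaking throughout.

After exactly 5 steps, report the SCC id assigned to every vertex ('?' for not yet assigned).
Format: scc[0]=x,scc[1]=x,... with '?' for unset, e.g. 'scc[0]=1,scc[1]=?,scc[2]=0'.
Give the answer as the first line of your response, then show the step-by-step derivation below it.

scc[0]=0,scc[1]=2,scc[2]=1,scc[3]=3,scc[4]=0

step 1: low=(low[0]=0,low[1]=?,low[2]=?,low[3]=?,low[4]=0); scc=(scc[0]=?,scc[1]=?,scc[2]=?,scc[3]=?,scc[4]=?)
step 2: low=(low[0]=0,low[1]=?,low[2]=?,low[3]=?,low[4]=0); scc=(scc[0]=0,scc[1]=?,scc[2]=?,scc[3]=?,scc[4]=0)
step 3: low=(low[0]=0,low[1]=2,low[2]=3,low[3]=?,low[4]=0); scc=(scc[0]=0,scc[1]=?,scc[2]=1,scc[3]=?,scc[4]=0)
step 4: low=(low[0]=0,low[1]=2,low[2]=3,low[3]=?,low[4]=0); scc=(scc[0]=0,scc[1]=2,scc[2]=1,scc[3]=?,scc[4]=0)
step 5: low=(low[0]=0,low[1]=2,low[2]=3,low[3]=4,low[4]=0); scc=(scc[0]=0,scc[1]=2,scc[2]=1,scc[3]=3,scc[4]=0)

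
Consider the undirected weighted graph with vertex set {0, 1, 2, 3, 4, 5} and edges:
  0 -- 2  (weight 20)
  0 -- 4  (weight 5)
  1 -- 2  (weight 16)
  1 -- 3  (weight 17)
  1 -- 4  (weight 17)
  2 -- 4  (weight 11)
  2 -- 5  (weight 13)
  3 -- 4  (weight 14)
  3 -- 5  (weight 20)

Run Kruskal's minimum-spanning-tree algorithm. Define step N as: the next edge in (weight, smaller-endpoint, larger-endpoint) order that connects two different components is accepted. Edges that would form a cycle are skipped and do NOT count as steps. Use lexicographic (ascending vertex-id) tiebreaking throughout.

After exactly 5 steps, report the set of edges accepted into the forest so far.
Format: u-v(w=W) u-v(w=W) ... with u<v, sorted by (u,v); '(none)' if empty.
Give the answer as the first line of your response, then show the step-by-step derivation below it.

0-4(w=5) 1-2(w=16) 2-4(w=11) 2-5(w=13) 3-4(w=14)

step 1: add edge 0-4 (w=5); MST = {0-4(w=5)}
step 2: add edge 2-4 (w=11); MST = {0-4(w=5) 2-4(w=11)}
step 3: add edge 2-5 (w=13); MST = {0-4(w=5) 2-4(w=11) 2-5(w=13)}
step 4: add edge 3-4 (w=14); MST = {0-4(w=5) 2-4(w=11) 2-5(w=13) 3-4(w=14)}
step 5: add edge 1-2 (w=16); MST = {0-4(w=5) 1-2(w=16) 2-4(w=11) 2-5(w=13) 3-4(w=14)}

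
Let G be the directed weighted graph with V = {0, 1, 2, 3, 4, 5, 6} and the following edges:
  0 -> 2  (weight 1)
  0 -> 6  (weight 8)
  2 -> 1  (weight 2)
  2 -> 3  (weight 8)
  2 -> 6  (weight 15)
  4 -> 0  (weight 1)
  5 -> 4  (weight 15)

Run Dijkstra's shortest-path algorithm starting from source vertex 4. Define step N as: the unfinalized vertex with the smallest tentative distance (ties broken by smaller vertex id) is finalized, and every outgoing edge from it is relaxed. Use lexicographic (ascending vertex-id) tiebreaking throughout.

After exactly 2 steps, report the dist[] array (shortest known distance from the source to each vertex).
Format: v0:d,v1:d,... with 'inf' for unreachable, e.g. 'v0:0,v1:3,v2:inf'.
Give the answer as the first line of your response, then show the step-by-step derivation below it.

v0:1,v1:inf,v2:2,v3:inf,v4:0,v5:inf,v6:9

step 1: dist = v0:1,v1:inf,v2:inf,v3:inf,v4:0,v5:inf,v6:inf
step 2: dist = v0:1,v1:inf,v2:2,v3:inf,v4:0,v5:inf,v6:9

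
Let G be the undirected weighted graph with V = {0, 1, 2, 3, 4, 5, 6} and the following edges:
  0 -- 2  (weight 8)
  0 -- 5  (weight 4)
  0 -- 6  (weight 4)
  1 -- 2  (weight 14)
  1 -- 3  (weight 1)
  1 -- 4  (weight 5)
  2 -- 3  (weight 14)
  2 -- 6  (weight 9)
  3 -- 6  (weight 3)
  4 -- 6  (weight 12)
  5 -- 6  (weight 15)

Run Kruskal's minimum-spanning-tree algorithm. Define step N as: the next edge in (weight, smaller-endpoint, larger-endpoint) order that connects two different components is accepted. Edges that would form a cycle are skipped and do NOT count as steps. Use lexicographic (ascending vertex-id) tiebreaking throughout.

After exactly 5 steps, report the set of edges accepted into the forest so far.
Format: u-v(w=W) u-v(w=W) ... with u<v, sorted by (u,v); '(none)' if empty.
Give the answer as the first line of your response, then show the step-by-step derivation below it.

0-5(w=4) 0-6(w=4) 1-3(w=1) 1-4(w=5) 3-6(w=3)

step 1: add edge 1-3 (w=1); MST = {1-3(w=1)}
step 2: add edge 3-6 (w=3); MST = {1-3(w=1) 3-6(w=3)}
step 3: add edge 0-5 (w=4); MST = {0-5(w=4) 1-3(w=1) 3-6(w=3)}
step 4: add edge 0-6 (w=4); MST = {0-5(w=4) 0-6(w=4) 1-3(w=1) 3-6(w=3)}
step 5: add edge 1-4 (w=5); MST = {0-5(w=4) 0-6(w=4) 1-3(w=1) 1-4(w=5) 3-6(w=3)}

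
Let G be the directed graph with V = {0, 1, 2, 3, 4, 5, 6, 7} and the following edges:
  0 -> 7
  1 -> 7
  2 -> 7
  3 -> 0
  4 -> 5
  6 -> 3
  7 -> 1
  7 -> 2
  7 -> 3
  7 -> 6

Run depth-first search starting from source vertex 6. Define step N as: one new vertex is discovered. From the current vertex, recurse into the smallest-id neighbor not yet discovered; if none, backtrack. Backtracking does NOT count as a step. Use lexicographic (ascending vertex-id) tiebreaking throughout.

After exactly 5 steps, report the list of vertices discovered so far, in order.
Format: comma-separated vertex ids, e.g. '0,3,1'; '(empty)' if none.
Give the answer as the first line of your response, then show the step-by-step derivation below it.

6,3,0,7,1

step 1: discover 6; path=6; order=6
step 2: discover 3; path=6>3; order=6,3
step 3: discover 0; path=6>3>0; order=6,3,0
step 4: discover 7; path=6>3>0>7; order=6,3,0,7
step 5: discover 1; path=6>3>0>7>1; order=6,3,0,7,1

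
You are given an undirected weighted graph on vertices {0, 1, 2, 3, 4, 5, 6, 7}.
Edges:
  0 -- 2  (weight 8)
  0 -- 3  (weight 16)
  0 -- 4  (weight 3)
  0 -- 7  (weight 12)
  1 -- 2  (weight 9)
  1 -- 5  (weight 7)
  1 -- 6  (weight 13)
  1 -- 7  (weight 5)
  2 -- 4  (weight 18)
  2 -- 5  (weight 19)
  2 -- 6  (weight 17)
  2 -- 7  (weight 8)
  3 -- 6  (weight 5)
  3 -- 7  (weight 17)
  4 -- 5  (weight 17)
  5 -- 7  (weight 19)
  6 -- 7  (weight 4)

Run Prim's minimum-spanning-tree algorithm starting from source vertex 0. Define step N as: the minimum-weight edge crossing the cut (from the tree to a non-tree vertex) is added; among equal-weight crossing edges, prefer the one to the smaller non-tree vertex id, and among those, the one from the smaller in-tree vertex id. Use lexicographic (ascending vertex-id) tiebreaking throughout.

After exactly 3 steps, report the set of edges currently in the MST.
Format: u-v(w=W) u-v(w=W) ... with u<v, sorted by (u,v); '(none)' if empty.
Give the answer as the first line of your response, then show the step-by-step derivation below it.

0-2(w=8) 0-4(w=3) 2-7(w=8)

step 1: add edge 0-4 (w=3); MST = {0-4(w=3)}
step 2: add edge 0-2 (w=8); MST = {0-2(w=8) 0-4(w=3)}
step 3: add edge 2-7 (w=8); MST = {0-2(w=8) 0-4(w=3) 2-7(w=8)}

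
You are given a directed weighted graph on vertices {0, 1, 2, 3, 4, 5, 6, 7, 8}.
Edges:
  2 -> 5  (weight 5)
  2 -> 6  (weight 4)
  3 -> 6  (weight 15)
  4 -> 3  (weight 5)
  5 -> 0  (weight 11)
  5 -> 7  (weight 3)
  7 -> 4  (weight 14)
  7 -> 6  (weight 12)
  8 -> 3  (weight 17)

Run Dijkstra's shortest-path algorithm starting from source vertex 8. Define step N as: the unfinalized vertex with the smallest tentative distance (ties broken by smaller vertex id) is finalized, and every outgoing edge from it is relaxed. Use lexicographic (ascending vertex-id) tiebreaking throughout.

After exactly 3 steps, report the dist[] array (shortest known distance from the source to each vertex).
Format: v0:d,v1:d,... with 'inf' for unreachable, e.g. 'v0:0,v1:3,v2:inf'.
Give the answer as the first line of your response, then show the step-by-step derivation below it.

v0:inf,v1:inf,v2:inf,v3:17,v4:inf,v5:inf,v6:32,v7:inf,v8:0

step 1: dist = v0:inf,v1:inf,v2:inf,v3:17,v4:inf,v5:inf,v6:inf,v7:inf,v8:0
step 2: dist = v0:inf,v1:inf,v2:inf,v3:17,v4:inf,v5:inf,v6:32,v7:inf,v8:0
step 3: dist = v0:inf,v1:inf,v2:inf,v3:17,v4:inf,v5:inf,v6:32,v7:inf,v8:0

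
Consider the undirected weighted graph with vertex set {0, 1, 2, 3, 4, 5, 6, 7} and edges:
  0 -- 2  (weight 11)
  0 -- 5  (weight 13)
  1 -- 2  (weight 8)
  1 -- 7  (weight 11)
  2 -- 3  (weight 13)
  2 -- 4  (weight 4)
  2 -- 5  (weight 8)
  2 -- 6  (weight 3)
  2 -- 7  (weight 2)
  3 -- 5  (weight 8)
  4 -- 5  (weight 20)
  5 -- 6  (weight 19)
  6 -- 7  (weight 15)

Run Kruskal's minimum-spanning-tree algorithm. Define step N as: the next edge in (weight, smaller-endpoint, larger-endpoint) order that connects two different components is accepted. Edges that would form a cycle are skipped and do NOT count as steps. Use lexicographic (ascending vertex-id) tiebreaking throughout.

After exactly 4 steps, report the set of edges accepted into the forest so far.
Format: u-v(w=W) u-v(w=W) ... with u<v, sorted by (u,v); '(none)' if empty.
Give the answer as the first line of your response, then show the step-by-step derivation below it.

1-2(w=8) 2-4(w=4) 2-6(w=3) 2-7(w=2)

step 1: add edge 2-7 (w=2); MST = {2-7(w=2)}
step 2: add edge 2-6 (w=3); MST = {2-6(w=3) 2-7(w=2)}
step 3: add edge 2-4 (w=4); MST = {2-4(w=4) 2-6(w=3) 2-7(w=2)}
step 4: add edge 1-2 (w=8); MST = {1-2(w=8) 2-4(w=4) 2-6(w=3) 2-7(w=2)}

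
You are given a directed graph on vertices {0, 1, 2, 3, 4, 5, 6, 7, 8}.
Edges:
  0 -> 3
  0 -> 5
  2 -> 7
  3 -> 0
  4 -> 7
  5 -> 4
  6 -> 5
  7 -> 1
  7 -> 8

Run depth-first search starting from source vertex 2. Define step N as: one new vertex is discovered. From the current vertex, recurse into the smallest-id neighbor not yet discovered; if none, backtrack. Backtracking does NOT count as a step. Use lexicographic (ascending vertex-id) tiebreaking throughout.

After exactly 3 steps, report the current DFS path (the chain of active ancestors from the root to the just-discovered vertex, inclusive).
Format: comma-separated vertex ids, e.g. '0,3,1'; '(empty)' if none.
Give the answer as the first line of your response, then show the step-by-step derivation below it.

2,7,1

step 1: discover 2; path=2; order=2
step 2: discover 7; path=2>7; order=2,7
step 3: discover 1; path=2>7>1; order=2,7,1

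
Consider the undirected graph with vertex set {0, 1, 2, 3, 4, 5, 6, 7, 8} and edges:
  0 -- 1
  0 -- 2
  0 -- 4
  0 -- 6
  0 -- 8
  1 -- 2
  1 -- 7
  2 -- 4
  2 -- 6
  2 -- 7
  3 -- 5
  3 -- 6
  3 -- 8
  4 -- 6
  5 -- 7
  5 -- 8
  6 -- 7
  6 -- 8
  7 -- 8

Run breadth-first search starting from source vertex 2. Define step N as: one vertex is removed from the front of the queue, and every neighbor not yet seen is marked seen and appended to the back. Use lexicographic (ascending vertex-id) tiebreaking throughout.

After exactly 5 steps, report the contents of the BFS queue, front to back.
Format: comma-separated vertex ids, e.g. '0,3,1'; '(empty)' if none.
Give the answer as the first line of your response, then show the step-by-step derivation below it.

7,8,3

step 1: dequeue 2; queue=[0,1,4,6,7]; order=2
step 2: dequeue 0; queue=[1,4,6,7,8]; order=2,0
step 3: dequeue 1; queue=[4,6,7,8]; order=2,0,1
step 4: dequeue 4; queue=[6,7,8]; order=2,0,1,4
step 5: dequeue 6; queue=[7,8,3]; order=2,0,1,4,6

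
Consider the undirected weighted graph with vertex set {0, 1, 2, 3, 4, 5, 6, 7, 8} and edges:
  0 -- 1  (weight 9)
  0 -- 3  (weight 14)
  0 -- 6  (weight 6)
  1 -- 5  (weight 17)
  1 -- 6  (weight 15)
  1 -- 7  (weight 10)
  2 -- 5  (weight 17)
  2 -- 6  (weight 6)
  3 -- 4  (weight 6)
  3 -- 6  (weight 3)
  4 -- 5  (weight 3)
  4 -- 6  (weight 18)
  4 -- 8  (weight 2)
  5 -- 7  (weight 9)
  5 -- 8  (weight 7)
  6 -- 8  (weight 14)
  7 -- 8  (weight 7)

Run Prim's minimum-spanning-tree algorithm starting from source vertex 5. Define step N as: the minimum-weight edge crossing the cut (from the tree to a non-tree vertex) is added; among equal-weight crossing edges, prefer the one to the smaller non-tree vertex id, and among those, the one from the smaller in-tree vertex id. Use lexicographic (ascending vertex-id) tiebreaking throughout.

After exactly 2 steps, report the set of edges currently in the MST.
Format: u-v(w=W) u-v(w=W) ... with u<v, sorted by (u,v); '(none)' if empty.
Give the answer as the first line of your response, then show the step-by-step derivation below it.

4-5(w=3) 4-8(w=2)

step 1: add edge 4-5 (w=3); MST = {4-5(w=3)}
step 2: add edge 4-8 (w=2); MST = {4-5(w=3) 4-8(w=2)}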